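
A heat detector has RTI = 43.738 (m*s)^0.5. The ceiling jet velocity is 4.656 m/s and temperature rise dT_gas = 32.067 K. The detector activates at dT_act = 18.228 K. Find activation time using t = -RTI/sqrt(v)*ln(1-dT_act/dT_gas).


dT_act/dT_gas = 0.56843
ln(1 - 0.56843) = -0.84034
t = -43.738 / sqrt(4.656) * -0.84034 = 17.034 s

17.034 s


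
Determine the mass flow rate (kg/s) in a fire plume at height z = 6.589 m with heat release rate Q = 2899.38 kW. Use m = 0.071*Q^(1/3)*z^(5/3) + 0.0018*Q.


Q^(1/3) = 14.259
z^(5/3) = 23.158
First term = 0.071 * 14.259 * 23.158 = 23.445
Second term = 0.0018 * 2899.38 = 5.2189
m = 28.664 kg/s

28.664 kg/s


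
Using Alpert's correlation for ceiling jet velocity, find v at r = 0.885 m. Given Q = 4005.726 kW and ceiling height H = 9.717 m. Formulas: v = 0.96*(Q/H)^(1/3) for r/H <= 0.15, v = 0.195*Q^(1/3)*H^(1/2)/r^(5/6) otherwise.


r/H = 0.885 / 9.717 = 0.091077
r/H <= 0.15, so v = 0.96*(Q/H)^(1/3)
Q/H = 412.24
(Q/H)^(1/3) = 7.4425
v = 0.96 * 7.4425 = 7.1448 m/s

7.1448 m/s


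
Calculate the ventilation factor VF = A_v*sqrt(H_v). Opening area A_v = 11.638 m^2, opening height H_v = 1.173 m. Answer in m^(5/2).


sqrt(H_v) = 1.0831
VF = 11.638 * 1.0831 = 12.605 m^(5/2)

12.605 m^(5/2)


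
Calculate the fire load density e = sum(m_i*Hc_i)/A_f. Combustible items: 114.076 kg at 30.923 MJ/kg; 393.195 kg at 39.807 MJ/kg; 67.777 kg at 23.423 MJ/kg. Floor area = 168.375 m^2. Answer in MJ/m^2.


Total energy = 114.076*30.923 + 393.195*39.807 + 67.777*23.423
= 3527.572 + 15651.91 + 1587.541
= 20767.03 MJ
e = 20767.03 / 168.375 = 123.34 MJ/m^2

123.34 MJ/m^2


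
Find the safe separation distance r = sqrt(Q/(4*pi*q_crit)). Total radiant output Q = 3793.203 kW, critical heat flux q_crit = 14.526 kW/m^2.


4*pi*q_crit = 182.54
Q/(4*pi*q_crit) = 20.780
r = sqrt(20.780) = 4.5585 m

4.5585 m


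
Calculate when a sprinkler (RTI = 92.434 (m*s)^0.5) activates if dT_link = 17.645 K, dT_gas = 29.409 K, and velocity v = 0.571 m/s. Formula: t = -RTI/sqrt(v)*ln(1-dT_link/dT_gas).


dT_link/dT_gas = 0.59999
ln(1 - 0.59999) = -0.91626
t = -92.434 / sqrt(0.571) * -0.91626 = 112.08 s

112.08 s


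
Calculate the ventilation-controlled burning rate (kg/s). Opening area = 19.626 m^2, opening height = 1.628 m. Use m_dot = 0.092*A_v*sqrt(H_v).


sqrt(H_v) = 1.2759
m_dot = 0.092 * 19.626 * 1.2759 = 2.3038 kg/s

2.3038 kg/s


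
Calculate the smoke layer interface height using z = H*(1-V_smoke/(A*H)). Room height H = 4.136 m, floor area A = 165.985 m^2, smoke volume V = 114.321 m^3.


V/(A*H) = 0.16652
1 - 0.16652 = 0.83348
z = 4.136 * 0.83348 = 3.4473 m

3.4473 m


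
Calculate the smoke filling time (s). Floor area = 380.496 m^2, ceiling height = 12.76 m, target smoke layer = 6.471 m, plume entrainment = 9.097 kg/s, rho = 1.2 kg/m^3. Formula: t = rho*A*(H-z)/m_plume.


H - z = 6.289 m
t = 1.2 * 380.496 * 6.289 / 9.097 = 315.66 s

315.66 s


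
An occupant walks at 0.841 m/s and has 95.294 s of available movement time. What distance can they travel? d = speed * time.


d = 0.841 * 95.294 = 80.142 m

80.142 m


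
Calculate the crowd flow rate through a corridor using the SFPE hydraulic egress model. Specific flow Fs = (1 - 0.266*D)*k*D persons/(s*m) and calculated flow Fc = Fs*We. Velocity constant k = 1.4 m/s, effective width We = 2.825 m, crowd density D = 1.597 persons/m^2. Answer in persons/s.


1 - 0.266*D = 1 - 0.266*1.597 = 0.57520
Fs = 0.57520 * 1.4 * 1.597 = 1.2860 persons/(s*m)
Fc = 1.2860 * 2.825 = 3.6330 persons/s

3.6330 persons/s


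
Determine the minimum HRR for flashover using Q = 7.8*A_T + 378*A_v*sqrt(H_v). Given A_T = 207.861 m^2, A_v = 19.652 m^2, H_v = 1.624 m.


7.8*A_T = 1621.3
sqrt(H_v) = 1.2744
378*A_v*sqrt(H_v) = 9466.5
Q = 1621.3 + 9466.5 = 11088 kW

11088 kW


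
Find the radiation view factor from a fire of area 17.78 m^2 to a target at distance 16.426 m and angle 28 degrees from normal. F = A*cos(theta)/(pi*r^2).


cos(28 deg) = 0.88295
pi*r^2 = 847.64
F = 17.78 * 0.88295 / 847.64 = 0.018521

0.018521


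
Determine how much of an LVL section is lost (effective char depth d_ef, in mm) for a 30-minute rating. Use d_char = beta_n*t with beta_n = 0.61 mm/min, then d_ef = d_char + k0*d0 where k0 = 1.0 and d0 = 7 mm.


d_char = 0.61 * 30 = 18.3 mm
d_ef = 18.3 + 1.0*7 = 25.3 mm

25.3 mm


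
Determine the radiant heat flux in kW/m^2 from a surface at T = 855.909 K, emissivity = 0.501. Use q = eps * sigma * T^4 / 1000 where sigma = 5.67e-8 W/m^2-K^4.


T^4 = 5.3667e+11
q = 0.501 * 5.67e-8 * 5.3667e+11 / 1000 = 15.245 kW/m^2

15.245 kW/m^2


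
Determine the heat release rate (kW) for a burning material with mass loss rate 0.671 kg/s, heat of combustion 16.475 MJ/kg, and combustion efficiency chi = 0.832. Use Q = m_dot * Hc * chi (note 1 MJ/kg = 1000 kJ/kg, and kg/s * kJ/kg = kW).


Hc = 16.475 MJ/kg = 16.475 * 1000 kJ/kg = 16475 kJ/kg
Q = 0.671 kg/s * 16475 kJ/kg * 0.832 = 9197.5 kW

9197.5 kW


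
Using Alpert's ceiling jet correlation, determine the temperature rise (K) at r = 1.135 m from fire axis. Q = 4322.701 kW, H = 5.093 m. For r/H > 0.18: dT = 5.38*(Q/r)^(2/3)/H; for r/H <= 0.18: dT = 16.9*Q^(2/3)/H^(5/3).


r/H = 1.135 / 5.093 = 0.22285
r/H > 0.18, so dT = 5.38*(Q/r)^(2/3)/H
Q/r = 3808.5
(Q/r)^(2/3) = 243.88
dT = 5.38 * 243.88 / 5.093 = 257.62 K

257.62 K


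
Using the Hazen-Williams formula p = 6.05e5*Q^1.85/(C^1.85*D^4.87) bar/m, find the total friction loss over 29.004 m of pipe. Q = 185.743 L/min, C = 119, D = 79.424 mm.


Q^1.85 = 15758
C^1.85 = 6914.5
D^4.87 = 1.7896e+09
p/m = 0.00077040 bar/m
p_total = 0.00077040 * 29.004 = 0.022345 bar

0.022345 bar


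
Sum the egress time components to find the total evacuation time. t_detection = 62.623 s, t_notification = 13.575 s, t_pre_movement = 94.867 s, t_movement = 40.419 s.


Total = 62.623 + 13.575 + 94.867 + 40.419 = 211.484 s

211.484 s


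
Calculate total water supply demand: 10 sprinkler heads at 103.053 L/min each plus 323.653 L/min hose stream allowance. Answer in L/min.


Sprinkler demand = 10 * 103.053 = 1030.53 L/min
Total = 1030.53 + 323.653 = 1354.183 L/min

1354.183 L/min


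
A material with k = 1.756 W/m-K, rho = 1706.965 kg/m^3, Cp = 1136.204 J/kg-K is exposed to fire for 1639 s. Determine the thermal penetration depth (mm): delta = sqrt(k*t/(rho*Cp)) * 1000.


alpha = 1.756 / (1706.965 * 1136.204) = 9.0541e-07 m^2/s
alpha * t = 0.0014840
delta = sqrt(0.0014840) * 1000 = 38.522 mm

38.522 mm


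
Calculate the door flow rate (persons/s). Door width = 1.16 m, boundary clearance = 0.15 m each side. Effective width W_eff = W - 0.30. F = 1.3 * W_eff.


W_eff = 1.16 - 0.30 = 0.86 m
F = 1.3 * 0.86 = 1.118 persons/s

1.118 persons/s


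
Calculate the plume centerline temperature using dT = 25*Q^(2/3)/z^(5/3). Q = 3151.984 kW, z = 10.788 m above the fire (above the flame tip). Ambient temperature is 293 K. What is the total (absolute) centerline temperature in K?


Q^(2/3) = 214.98
z^(5/3) = 52.671
dT = 25 * 214.98 / 52.671 = 102.04 K
T = 293 + 102.04 = 395.04 K

395.04 K


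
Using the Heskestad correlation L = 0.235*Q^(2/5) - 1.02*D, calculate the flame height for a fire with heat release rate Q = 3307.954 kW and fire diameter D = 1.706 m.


Q^(2/5) = 25.575
0.235 * Q^(2/5) = 6.0102
1.02 * D = 1.7401
L = 4.2701 m

4.2701 m


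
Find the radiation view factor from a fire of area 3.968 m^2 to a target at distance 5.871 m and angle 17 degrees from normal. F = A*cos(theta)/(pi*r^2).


cos(17 deg) = 0.95630
pi*r^2 = 108.29
F = 3.968 * 0.95630 / 108.29 = 0.035042

0.035042


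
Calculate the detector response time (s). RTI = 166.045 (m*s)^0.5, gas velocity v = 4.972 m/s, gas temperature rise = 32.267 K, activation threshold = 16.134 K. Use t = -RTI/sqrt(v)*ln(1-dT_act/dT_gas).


dT_act/dT_gas = 0.50002
ln(1 - 0.50002) = -0.69318
t = -166.045 / sqrt(4.972) * -0.69318 = 51.618 s

51.618 s


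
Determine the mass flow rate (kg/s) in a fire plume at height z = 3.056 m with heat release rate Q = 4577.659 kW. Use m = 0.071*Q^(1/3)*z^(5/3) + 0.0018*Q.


Q^(1/3) = 16.604
z^(5/3) = 6.4356
First term = 0.071 * 16.604 * 6.4356 = 7.5869
Second term = 0.0018 * 4577.659 = 8.2398
m = 15.827 kg/s

15.827 kg/s


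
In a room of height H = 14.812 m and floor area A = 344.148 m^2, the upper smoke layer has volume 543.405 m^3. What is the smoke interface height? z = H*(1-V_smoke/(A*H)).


V/(A*H) = 0.10660
1 - 0.10660 = 0.89340
z = 14.812 * 0.89340 = 13.233 m

13.233 m


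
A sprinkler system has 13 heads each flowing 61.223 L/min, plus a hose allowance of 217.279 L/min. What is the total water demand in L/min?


Sprinkler demand = 13 * 61.223 = 795.899 L/min
Total = 795.899 + 217.279 = 1013.178 L/min

1013.178 L/min


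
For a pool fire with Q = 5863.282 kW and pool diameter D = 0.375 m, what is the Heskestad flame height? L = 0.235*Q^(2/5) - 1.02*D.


Q^(2/5) = 32.156
0.235 * Q^(2/5) = 7.5566
1.02 * D = 0.38250
L = 7.1741 m

7.1741 m


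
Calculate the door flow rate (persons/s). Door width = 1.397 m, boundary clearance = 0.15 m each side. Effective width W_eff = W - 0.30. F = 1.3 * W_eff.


W_eff = 1.397 - 0.30 = 1.097 m
F = 1.3 * 1.097 = 1.4261 persons/s

1.4261 persons/s


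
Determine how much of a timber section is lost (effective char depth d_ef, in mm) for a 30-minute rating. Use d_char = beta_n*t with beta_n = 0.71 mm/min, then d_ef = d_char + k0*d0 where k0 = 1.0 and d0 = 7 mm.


d_char = 0.71 * 30 = 21.3 mm
d_ef = 21.3 + 1.0*7 = 28.3 mm

28.3 mm


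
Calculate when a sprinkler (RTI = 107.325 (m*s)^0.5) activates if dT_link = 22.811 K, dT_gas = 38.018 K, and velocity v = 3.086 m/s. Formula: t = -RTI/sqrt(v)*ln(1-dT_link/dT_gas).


dT_link/dT_gas = 0.60001
ln(1 - 0.60001) = -0.91630
t = -107.325 / sqrt(3.086) * -0.91630 = 55.981 s

55.981 s


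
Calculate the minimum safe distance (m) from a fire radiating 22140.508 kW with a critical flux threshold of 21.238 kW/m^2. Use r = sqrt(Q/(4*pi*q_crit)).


4*pi*q_crit = 266.88
Q/(4*pi*q_crit) = 82.959
r = sqrt(82.959) = 9.1082 m

9.1082 m


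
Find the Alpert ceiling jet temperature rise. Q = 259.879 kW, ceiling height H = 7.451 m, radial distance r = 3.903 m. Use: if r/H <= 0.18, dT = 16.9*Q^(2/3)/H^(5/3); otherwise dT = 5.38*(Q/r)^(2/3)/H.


r/H = 3.903 / 7.451 = 0.52382
r/H > 0.18, so dT = 5.38*(Q/r)^(2/3)/H
Q/r = 66.584
(Q/r)^(2/3) = 16.428
dT = 5.38 * 16.428 / 7.451 = 11.862 K

11.862 K


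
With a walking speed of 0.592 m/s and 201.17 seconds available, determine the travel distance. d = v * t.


d = 0.592 * 201.17 = 119.09 m

119.09 m


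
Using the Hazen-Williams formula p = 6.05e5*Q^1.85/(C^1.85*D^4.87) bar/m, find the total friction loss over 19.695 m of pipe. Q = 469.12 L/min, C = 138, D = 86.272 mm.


Q^1.85 = 87473
C^1.85 = 9094.4
D^4.87 = 2.6772e+09
p/m = 0.0021735 bar/m
p_total = 0.0021735 * 19.695 = 0.042808 bar

0.042808 bar


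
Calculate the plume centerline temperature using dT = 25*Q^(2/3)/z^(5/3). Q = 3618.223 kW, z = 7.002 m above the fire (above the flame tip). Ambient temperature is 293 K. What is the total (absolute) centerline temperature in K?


Q^(2/3) = 235.68
z^(5/3) = 25.627
dT = 25 * 235.68 / 25.627 = 229.91 K
T = 293 + 229.91 = 522.91 K

522.91 K


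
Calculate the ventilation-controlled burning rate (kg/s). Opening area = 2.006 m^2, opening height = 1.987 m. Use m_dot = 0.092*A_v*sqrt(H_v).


sqrt(H_v) = 1.4096
m_dot = 0.092 * 2.006 * 1.4096 = 0.26015 kg/s

0.26015 kg/s


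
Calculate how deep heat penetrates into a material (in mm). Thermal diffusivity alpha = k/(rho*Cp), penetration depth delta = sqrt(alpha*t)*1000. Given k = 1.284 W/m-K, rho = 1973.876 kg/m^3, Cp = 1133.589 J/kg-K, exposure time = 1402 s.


alpha = 1.284 / (1973.876 * 1133.589) = 5.7384e-07 m^2/s
alpha * t = 0.00080452
delta = sqrt(0.00080452) * 1000 = 28.364 mm

28.364 mm


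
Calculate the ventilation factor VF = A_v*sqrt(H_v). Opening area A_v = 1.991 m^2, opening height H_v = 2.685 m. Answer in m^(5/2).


sqrt(H_v) = 1.6386
VF = 1.991 * 1.6386 = 3.2624 m^(5/2)

3.2624 m^(5/2)


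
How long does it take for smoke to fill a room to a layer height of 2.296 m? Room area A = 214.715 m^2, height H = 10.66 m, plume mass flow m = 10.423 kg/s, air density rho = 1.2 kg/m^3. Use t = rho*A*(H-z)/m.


H - z = 8.364 m
t = 1.2 * 214.715 * 8.364 / 10.423 = 206.76 s

206.76 s


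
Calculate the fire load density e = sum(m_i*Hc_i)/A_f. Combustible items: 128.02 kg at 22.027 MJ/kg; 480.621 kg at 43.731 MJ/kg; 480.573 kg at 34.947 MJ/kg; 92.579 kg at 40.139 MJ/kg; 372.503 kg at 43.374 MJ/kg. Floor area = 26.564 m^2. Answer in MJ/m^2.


Total energy = 128.02*22.027 + 480.621*43.731 + 480.573*34.947 + 92.579*40.139 + 372.503*43.374
= 2819.897 + 21018.04 + 16794.58 + 3716.028 + 16156.95
= 60505.49 MJ
e = 60505.49 / 26.564 = 2277.7 MJ/m^2

2277.7 MJ/m^2


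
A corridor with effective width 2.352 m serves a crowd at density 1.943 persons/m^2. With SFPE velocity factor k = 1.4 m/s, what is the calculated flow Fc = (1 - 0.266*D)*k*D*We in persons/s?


1 - 0.266*D = 1 - 0.266*1.943 = 0.48316
Fs = 0.48316 * 1.4 * 1.943 = 1.3143 persons/(s*m)
Fc = 1.3143 * 2.352 = 3.0912 persons/s

3.0912 persons/s


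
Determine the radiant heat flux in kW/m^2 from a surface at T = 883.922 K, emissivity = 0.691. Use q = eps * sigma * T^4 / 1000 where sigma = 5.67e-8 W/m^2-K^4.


T^4 = 6.1046e+11
q = 0.691 * 5.67e-8 * 6.1046e+11 / 1000 = 23.918 kW/m^2

23.918 kW/m^2


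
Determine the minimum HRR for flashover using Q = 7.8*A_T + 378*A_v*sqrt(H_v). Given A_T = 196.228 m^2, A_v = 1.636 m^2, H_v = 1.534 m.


7.8*A_T = 1530.6
sqrt(H_v) = 1.2385
378*A_v*sqrt(H_v) = 765.93
Q = 1530.6 + 765.93 = 2296.5 kW

2296.5 kW


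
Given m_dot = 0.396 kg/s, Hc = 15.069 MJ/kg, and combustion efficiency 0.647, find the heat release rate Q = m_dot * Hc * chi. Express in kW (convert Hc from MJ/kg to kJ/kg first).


Hc = 15.069 MJ/kg = 15.069 * 1000 kJ/kg = 15069 kJ/kg
Q = 0.396 kg/s * 15069 kJ/kg * 0.647 = 3860.9 kW

3860.9 kW


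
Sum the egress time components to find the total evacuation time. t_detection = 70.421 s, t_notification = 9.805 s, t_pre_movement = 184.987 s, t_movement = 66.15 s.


Total = 70.421 + 9.805 + 184.987 + 66.15 = 331.363 s

331.363 s


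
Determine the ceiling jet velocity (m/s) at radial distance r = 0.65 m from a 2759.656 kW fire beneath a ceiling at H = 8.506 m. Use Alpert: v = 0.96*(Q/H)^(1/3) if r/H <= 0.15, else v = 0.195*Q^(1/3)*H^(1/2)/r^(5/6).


r/H = 0.65 / 8.506 = 0.076417
r/H <= 0.15, so v = 0.96*(Q/H)^(1/3)
Q/H = 324.44
(Q/H)^(1/3) = 6.8714
v = 0.96 * 6.8714 = 6.5965 m/s

6.5965 m/s


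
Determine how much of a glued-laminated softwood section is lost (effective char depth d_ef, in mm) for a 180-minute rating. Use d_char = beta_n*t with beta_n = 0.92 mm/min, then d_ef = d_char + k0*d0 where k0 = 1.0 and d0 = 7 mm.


d_char = 0.92 * 180 = 165.6 mm
d_ef = 165.6 + 1.0*7 = 172.6 mm

172.6 mm


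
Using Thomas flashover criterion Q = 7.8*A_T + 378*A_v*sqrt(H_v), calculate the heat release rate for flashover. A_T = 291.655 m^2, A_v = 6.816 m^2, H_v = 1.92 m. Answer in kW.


7.8*A_T = 2274.909
sqrt(H_v) = 1.3856
378*A_v*sqrt(H_v) = 3570.0
Q = 2274.909 + 3570.0 = 5844.9 kW

5844.9 kW


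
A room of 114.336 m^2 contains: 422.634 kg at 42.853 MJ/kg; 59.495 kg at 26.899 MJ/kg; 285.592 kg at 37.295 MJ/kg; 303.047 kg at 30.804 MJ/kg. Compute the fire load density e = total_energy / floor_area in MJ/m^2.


Total energy = 422.634*42.853 + 59.495*26.899 + 285.592*37.295 + 303.047*30.804
= 18111.13 + 1600.356 + 10651.15 + 9335.060
= 39697.70 MJ
e = 39697.70 / 114.336 = 347.20 MJ/m^2

347.20 MJ/m^2


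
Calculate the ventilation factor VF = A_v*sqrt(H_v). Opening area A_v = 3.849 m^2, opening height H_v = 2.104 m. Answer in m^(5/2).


sqrt(H_v) = 1.4505
VF = 3.849 * 1.4505 = 5.5830 m^(5/2)

5.5830 m^(5/2)


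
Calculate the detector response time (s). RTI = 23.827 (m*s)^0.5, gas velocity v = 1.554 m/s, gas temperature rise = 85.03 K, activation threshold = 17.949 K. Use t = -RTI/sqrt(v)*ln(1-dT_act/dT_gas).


dT_act/dT_gas = 0.21109
ln(1 - 0.21109) = -0.23710
t = -23.827 / sqrt(1.554) * -0.23710 = 4.5319 s

4.5319 s


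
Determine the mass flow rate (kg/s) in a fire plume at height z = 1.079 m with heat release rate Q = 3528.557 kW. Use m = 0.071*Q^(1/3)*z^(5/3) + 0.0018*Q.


Q^(1/3) = 15.224
z^(5/3) = 1.1351
First term = 0.071 * 15.224 * 1.1351 = 1.2269
Second term = 0.0018 * 3528.557 = 6.3514
m = 7.5784 kg/s

7.5784 kg/s


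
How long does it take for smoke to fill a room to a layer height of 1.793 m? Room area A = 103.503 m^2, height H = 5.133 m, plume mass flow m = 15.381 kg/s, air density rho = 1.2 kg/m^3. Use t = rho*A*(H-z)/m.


H - z = 3.34 m
t = 1.2 * 103.503 * 3.34 / 15.381 = 26.971 s

26.971 s


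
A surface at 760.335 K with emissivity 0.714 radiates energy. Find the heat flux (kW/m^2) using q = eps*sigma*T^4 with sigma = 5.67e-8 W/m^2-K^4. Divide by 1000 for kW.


T^4 = 3.3421e+11
q = 0.714 * 5.67e-8 * 3.3421e+11 / 1000 = 13.530 kW/m^2

13.530 kW/m^2


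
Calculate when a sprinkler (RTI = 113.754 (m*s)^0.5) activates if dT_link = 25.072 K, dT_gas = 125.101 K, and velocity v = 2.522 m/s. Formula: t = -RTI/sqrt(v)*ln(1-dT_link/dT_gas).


dT_link/dT_gas = 0.20041
ln(1 - 0.20041) = -0.22366
t = -113.754 / sqrt(2.522) * -0.22366 = 16.021 s

16.021 s


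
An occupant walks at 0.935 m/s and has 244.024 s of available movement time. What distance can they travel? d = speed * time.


d = 0.935 * 244.024 = 228.16 m

228.16 m


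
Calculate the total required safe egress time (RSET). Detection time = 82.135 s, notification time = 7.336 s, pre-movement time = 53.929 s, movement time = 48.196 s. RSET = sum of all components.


Total = 82.135 + 7.336 + 53.929 + 48.196 = 191.596 s

191.596 s


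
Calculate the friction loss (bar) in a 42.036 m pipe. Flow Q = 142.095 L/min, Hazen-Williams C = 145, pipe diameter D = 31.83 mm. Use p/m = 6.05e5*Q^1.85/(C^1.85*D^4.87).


Q^1.85 = 9600.0
C^1.85 = 9966.2
D^4.87 = 2.0836e+07
p/m = 0.027969 bar/m
p_total = 0.027969 * 42.036 = 1.1757 bar

1.1757 bar


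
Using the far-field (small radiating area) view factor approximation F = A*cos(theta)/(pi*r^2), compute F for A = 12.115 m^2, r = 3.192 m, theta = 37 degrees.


cos(37 deg) = 0.79864
pi*r^2 = 32.009
F = 12.115 * 0.79864 / 32.009 = 0.30227

0.30227


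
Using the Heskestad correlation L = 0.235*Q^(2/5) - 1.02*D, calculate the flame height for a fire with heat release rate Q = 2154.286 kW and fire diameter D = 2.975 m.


Q^(2/5) = 21.544
0.235 * Q^(2/5) = 5.0628
1.02 * D = 3.0345
L = 2.0283 m

2.0283 m


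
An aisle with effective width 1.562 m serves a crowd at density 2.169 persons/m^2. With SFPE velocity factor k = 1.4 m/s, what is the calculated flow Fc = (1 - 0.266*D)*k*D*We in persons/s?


1 - 0.266*D = 1 - 0.266*2.169 = 0.42305
Fs = 0.42305 * 1.4 * 2.169 = 1.2846 persons/(s*m)
Fc = 1.2846 * 1.562 = 2.0066 persons/s

2.0066 persons/s


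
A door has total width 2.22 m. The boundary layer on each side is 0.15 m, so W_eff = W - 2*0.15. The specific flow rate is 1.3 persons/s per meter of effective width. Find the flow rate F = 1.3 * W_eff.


W_eff = 2.22 - 0.30 = 1.92 m
F = 1.3 * 1.92 = 2.496 persons/s

2.496 persons/s


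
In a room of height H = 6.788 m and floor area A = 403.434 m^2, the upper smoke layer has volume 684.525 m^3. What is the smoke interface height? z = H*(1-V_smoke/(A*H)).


V/(A*H) = 0.24996
1 - 0.24996 = 0.75004
z = 6.788 * 0.75004 = 5.0913 m

5.0913 m


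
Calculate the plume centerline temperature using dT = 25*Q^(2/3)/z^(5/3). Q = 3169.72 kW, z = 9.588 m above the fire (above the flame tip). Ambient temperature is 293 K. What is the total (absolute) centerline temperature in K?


Q^(2/3) = 215.78
z^(5/3) = 43.273
dT = 25 * 215.78 / 43.273 = 124.66 K
T = 293 + 124.66 = 417.66 K

417.66 K


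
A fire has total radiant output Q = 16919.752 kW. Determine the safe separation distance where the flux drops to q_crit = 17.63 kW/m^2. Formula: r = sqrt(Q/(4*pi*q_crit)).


4*pi*q_crit = 221.55
Q/(4*pi*q_crit) = 76.372
r = sqrt(76.372) = 8.7391 m

8.7391 m


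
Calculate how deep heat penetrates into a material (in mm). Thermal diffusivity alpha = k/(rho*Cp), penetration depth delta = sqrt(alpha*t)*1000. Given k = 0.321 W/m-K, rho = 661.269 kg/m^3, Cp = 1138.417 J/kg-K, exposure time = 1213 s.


alpha = 0.321 / (661.269 * 1138.417) = 4.2641e-07 m^2/s
alpha * t = 0.00051723
delta = sqrt(0.00051723) * 1000 = 22.743 mm

22.743 mm


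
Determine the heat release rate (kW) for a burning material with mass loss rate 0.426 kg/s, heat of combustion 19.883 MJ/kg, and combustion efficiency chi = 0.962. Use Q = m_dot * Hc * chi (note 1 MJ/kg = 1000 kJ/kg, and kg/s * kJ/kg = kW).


Hc = 19.883 MJ/kg = 19.883 * 1000 kJ/kg = 19883 kJ/kg
Q = 0.426 kg/s * 19883 kJ/kg * 0.962 = 8148.3 kW

8148.3 kW


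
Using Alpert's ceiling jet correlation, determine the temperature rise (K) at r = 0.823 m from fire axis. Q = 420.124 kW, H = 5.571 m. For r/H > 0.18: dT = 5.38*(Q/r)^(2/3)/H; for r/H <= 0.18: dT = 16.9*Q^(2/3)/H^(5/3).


r/H = 0.823 / 5.571 = 0.14773
r/H <= 0.18, so dT = 16.9*Q^(2/3)/H^(5/3)
Q^(2/3) = 56.094
H^(5/3) = 17.507
dT = 16.9 * 56.094 / 17.507 = 54.148 K

54.148 K


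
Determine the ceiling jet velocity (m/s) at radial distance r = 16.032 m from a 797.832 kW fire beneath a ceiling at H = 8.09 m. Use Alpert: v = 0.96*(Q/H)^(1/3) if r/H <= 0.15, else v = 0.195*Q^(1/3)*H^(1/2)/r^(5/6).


r/H = 16.032 / 8.09 = 1.9817
r/H > 0.15, so v = 0.195*Q^(1/3)*H^(1/2)/r^(5/6)
Q^(1/3) = 9.2748
H^(1/2) = 2.8443
r^(5/6) = 10.096
v = 0.195 * 9.2748 * 2.8443 / 10.096 = 0.50951 m/s

0.50951 m/s


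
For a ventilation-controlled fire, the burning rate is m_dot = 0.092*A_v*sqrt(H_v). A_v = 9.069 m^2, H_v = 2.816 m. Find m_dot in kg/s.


sqrt(H_v) = 1.6781
m_dot = 0.092 * 9.069 * 1.6781 = 1.4001 kg/s

1.4001 kg/s


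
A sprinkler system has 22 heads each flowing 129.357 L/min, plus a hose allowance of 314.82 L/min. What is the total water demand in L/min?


Sprinkler demand = 22 * 129.357 = 2845.854 L/min
Total = 2845.854 + 314.82 = 3160.674 L/min

3160.674 L/min


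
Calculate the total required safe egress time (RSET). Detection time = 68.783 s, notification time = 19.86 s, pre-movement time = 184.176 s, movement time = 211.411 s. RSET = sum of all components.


Total = 68.783 + 19.86 + 184.176 + 211.411 = 484.23 s

484.23 s


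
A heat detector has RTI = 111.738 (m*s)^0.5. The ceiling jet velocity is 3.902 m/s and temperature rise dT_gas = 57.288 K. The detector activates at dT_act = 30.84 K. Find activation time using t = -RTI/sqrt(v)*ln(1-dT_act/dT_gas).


dT_act/dT_gas = 0.53833
ln(1 - 0.53833) = -0.77291
t = -111.738 / sqrt(3.902) * -0.77291 = 43.721 s

43.721 s


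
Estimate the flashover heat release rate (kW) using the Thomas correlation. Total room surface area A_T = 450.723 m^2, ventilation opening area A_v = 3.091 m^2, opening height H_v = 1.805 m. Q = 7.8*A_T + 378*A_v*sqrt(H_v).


7.8*A_T = 3515.6
sqrt(H_v) = 1.3435
378*A_v*sqrt(H_v) = 1569.7
Q = 3515.6 + 1569.7 = 5085.4 kW

5085.4 kW


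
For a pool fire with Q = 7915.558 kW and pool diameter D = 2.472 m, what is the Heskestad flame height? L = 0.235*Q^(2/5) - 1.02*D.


Q^(2/5) = 36.257
0.235 * Q^(2/5) = 8.5204
1.02 * D = 2.5214
L = 5.9990 m

5.9990 m


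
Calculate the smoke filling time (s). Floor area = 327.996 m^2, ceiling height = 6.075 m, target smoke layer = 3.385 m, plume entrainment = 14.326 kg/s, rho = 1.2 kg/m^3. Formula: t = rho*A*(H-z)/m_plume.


H - z = 2.69 m
t = 1.2 * 327.996 * 2.69 / 14.326 = 73.906 s

73.906 s


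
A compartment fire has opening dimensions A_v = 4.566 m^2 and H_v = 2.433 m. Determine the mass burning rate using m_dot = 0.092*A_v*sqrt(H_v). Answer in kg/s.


sqrt(H_v) = 1.5598
m_dot = 0.092 * 4.566 * 1.5598 = 0.65523 kg/s

0.65523 kg/s


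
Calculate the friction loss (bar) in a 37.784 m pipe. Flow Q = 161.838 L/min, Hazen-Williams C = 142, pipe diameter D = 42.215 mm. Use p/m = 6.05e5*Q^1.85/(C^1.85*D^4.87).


Q^1.85 = 12212
C^1.85 = 9588.1
D^4.87 = 8.2418e+07
p/m = 0.0093497 bar/m
p_total = 0.0093497 * 37.784 = 0.35327 bar

0.35327 bar


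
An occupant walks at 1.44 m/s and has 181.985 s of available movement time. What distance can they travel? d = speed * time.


d = 1.44 * 181.985 = 262.06 m

262.06 m


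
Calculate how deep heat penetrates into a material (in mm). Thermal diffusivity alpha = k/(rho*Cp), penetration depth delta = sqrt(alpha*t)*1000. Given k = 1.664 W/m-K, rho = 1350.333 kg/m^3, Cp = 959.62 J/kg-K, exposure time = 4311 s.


alpha = 1.664 / (1350.333 * 959.62) = 1.2841e-06 m^2/s
alpha * t = 0.0055359
delta = sqrt(0.0055359) * 1000 = 74.404 mm

74.404 mm


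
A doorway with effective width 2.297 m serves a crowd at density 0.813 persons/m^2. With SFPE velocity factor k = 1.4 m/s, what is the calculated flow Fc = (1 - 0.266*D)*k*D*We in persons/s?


1 - 0.266*D = 1 - 0.266*0.813 = 0.78374
Fs = 0.78374 * 1.4 * 0.813 = 0.89206 persons/(s*m)
Fc = 0.89206 * 2.297 = 2.0491 persons/s

2.0491 persons/s


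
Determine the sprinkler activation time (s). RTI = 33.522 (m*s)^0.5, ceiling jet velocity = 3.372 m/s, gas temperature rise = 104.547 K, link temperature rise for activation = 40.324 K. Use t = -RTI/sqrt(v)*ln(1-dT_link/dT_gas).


dT_link/dT_gas = 0.38570
ln(1 - 0.38570) = -0.48728
t = -33.522 / sqrt(3.372) * -0.48728 = 8.8953 s

8.8953 s


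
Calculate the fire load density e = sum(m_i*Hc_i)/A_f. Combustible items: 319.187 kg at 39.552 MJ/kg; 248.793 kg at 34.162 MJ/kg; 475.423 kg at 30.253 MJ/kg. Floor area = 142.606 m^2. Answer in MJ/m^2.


Total energy = 319.187*39.552 + 248.793*34.162 + 475.423*30.253
= 12624.48 + 8499.266 + 14382.97
= 35506.72 MJ
e = 35506.72 / 142.606 = 248.98 MJ/m^2

248.98 MJ/m^2


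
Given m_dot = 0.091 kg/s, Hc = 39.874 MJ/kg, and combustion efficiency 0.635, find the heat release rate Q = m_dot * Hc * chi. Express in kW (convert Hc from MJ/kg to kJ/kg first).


Hc = 39.874 MJ/kg = 39.874 * 1000 kJ/kg = 39874 kJ/kg
Q = 0.091 kg/s * 39874 kJ/kg * 0.635 = 2304.1 kW

2304.1 kW


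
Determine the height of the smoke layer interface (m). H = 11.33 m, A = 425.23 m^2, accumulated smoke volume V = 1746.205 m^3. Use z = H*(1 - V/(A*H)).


V/(A*H) = 0.36244
1 - 0.36244 = 0.63756
z = 11.33 * 0.63756 = 7.2235 m

7.2235 m


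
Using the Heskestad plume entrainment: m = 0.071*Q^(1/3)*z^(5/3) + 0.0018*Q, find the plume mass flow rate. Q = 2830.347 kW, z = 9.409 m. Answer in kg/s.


Q^(1/3) = 14.145
z^(5/3) = 41.935
First term = 0.071 * 14.145 * 41.935 = 42.116
Second term = 0.0018 * 2830.347 = 5.0946
m = 47.210 kg/s

47.210 kg/s


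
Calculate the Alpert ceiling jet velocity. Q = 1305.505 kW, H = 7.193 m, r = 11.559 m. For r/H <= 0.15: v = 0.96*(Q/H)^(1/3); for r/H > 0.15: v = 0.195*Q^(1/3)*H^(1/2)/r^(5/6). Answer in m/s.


r/H = 11.559 / 7.193 = 1.6070
r/H > 0.15, so v = 0.195*Q^(1/3)*H^(1/2)/r^(5/6)
Q^(1/3) = 10.929
H^(1/2) = 2.6820
r^(5/6) = 7.6872
v = 0.195 * 10.929 * 2.6820 / 7.6872 = 0.74356 m/s

0.74356 m/s


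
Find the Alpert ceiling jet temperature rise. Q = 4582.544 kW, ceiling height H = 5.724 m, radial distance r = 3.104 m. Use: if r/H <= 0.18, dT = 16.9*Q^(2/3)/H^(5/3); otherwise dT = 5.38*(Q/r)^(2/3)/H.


r/H = 3.104 / 5.724 = 0.54228
r/H > 0.18, so dT = 5.38*(Q/r)^(2/3)/H
Q/r = 1476.3
(Q/r)^(2/3) = 129.66
dT = 5.38 * 129.66 / 5.724 = 121.86 K

121.86 K


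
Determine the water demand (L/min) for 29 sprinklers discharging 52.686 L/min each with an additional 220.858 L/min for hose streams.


Sprinkler demand = 29 * 52.686 = 1527.894 L/min
Total = 1527.894 + 220.858 = 1748.752 L/min

1748.752 L/min


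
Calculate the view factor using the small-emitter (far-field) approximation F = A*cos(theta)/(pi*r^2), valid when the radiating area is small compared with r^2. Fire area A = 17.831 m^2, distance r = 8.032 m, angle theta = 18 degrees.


cos(18 deg) = 0.95106
pi*r^2 = 202.67
F = 17.831 * 0.95106 / 202.67 = 0.083673

0.083673


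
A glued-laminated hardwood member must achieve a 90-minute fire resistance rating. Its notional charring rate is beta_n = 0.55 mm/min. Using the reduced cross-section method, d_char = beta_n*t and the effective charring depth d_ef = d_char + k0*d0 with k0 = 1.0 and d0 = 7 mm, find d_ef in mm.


d_char = 0.55 * 90 = 49.5 mm
d_ef = 49.5 + 1.0*7 = 56.5 mm

56.5 mm


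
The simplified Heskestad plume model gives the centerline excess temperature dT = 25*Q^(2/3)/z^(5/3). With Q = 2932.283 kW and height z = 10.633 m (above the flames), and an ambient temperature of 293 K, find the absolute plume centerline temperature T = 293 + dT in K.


Q^(2/3) = 204.87
z^(5/3) = 51.415
dT = 25 * 204.87 / 51.415 = 99.613 K
T = 293 + 99.613 = 392.61 K

392.61 K


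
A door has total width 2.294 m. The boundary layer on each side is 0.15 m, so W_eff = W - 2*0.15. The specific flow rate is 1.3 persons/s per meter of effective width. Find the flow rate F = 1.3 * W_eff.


W_eff = 2.294 - 0.30 = 1.994 m
F = 1.3 * 1.994 = 2.5922 persons/s

2.5922 persons/s


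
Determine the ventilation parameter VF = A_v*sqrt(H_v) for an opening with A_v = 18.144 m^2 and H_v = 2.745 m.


sqrt(H_v) = 1.6568
VF = 18.144 * 1.6568 = 30.061 m^(5/2)

30.061 m^(5/2)


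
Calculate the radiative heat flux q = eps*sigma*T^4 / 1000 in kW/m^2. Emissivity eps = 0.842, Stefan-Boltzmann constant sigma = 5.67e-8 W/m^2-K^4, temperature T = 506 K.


T^4 = 6.5554e+10
q = 0.842 * 5.67e-8 * 6.5554e+10 / 1000 = 3.1297 kW/m^2

3.1297 kW/m^2


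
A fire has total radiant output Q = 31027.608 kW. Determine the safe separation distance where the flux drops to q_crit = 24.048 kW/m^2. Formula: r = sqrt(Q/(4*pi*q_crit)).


4*pi*q_crit = 302.20
Q/(4*pi*q_crit) = 102.67
r = sqrt(102.67) = 10.133 m

10.133 m


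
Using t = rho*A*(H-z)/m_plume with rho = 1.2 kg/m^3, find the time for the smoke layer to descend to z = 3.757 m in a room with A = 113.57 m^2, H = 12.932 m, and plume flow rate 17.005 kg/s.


H - z = 9.175 m
t = 1.2 * 113.57 * 9.175 / 17.005 = 73.532 s

73.532 s


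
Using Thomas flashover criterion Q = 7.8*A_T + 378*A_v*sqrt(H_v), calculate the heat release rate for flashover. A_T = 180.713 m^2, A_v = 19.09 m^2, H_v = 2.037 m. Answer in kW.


7.8*A_T = 1409.6
sqrt(H_v) = 1.4272
378*A_v*sqrt(H_v) = 10299
Q = 1409.6 + 10299 = 11709 kW

11709 kW


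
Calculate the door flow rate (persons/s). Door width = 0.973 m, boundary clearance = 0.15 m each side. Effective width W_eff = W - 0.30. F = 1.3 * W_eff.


W_eff = 0.973 - 0.30 = 0.673 m
F = 1.3 * 0.673 = 0.87490 persons/s

0.87490 persons/s


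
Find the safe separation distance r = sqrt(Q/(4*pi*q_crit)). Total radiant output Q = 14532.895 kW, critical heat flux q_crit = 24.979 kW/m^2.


4*pi*q_crit = 313.90
Q/(4*pi*q_crit) = 46.299
r = sqrt(46.299) = 6.8043 m

6.8043 m


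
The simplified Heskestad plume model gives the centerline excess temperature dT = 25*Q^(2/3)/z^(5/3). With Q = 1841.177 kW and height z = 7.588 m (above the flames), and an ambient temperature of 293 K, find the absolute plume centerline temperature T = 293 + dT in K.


Q^(2/3) = 150.22
z^(5/3) = 29.301
dT = 25 * 150.22 / 29.301 = 128.17 K
T = 293 + 128.17 = 421.17 K

421.17 K


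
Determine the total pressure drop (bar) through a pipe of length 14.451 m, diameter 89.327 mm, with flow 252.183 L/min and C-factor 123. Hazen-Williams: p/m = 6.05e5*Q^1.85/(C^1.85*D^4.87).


Q^1.85 = 27744
C^1.85 = 7350.6
D^4.87 = 3.1717e+09
p/m = 0.00071998 bar/m
p_total = 0.00071998 * 14.451 = 0.010404 bar

0.010404 bar


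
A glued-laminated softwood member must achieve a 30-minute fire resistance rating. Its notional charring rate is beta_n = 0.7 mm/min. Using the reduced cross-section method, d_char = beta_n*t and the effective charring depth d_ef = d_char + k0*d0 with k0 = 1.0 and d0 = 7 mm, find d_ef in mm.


d_char = 0.7 * 30 = 21 mm
d_ef = 21 + 1.0*7 = 28 mm

28 mm


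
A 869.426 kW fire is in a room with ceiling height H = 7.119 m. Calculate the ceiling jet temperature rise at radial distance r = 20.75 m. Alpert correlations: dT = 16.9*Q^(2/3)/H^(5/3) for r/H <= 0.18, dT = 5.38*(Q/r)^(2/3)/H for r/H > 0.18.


r/H = 20.75 / 7.119 = 2.9147
r/H > 0.18, so dT = 5.38*(Q/r)^(2/3)/H
Q/r = 41.900
(Q/r)^(2/3) = 12.064
dT = 5.38 * 12.064 / 7.119 = 9.1167 K

9.1167 K


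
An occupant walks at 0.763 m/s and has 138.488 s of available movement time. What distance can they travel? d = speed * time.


d = 0.763 * 138.488 = 105.67 m

105.67 m


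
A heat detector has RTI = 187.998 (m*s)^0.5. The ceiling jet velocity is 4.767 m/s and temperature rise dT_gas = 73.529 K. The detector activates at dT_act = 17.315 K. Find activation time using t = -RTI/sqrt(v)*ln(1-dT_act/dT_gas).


dT_act/dT_gas = 0.23549
ln(1 - 0.23549) = -0.26851
t = -187.998 / sqrt(4.767) * -0.26851 = 23.121 s

23.121 s


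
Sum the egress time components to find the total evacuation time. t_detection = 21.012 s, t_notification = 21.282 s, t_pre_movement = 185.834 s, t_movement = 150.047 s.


Total = 21.012 + 21.282 + 185.834 + 150.047 = 378.175 s

378.175 s


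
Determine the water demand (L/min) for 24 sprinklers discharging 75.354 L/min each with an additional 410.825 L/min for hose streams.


Sprinkler demand = 24 * 75.354 = 1808.496 L/min
Total = 1808.496 + 410.825 = 2219.321 L/min

2219.321 L/min


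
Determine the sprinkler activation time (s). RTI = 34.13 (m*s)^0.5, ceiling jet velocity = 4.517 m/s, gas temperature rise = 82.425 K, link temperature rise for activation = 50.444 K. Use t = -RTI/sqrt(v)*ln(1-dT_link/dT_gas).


dT_link/dT_gas = 0.61200
ln(1 - 0.61200) = -0.94675
t = -34.13 / sqrt(4.517) * -0.94675 = 15.204 s

15.204 s


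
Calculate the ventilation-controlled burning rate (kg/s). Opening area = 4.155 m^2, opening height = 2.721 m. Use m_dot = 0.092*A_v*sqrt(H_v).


sqrt(H_v) = 1.6495
m_dot = 0.092 * 4.155 * 1.6495 = 0.63056 kg/s

0.63056 kg/s


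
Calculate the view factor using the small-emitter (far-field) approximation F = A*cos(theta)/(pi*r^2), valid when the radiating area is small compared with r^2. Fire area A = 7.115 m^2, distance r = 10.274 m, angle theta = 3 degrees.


cos(3 deg) = 0.99863
pi*r^2 = 331.61
F = 7.115 * 0.99863 / 331.61 = 0.021426

0.021426


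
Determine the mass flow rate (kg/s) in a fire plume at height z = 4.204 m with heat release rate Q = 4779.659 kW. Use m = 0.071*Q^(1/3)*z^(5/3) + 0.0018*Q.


Q^(1/3) = 16.845
z^(5/3) = 10.951
First term = 0.071 * 16.845 * 10.951 = 13.097
Second term = 0.0018 * 4779.659 = 8.6034
m = 21.700 kg/s

21.700 kg/s


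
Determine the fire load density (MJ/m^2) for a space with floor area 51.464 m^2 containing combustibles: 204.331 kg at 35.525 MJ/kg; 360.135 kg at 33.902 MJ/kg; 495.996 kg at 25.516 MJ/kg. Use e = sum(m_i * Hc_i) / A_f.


Total energy = 204.331*35.525 + 360.135*33.902 + 495.996*25.516
= 7258.859 + 12209.30 + 12655.83
= 32123.99 MJ
e = 32123.99 / 51.464 = 624.20 MJ/m^2

624.20 MJ/m^2


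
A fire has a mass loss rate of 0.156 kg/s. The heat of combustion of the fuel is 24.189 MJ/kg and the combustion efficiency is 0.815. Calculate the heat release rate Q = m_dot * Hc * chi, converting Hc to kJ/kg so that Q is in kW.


Hc = 24.189 MJ/kg = 24.189 * 1000 kJ/kg = 24189 kJ/kg
Q = 0.156 kg/s * 24189 kJ/kg * 0.815 = 3075.4 kW

3075.4 kW


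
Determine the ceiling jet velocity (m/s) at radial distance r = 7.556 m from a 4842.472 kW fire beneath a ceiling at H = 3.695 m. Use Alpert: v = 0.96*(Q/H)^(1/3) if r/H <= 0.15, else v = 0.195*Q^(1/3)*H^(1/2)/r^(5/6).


r/H = 7.556 / 3.695 = 2.0449
r/H > 0.15, so v = 0.195*Q^(1/3)*H^(1/2)/r^(5/6)
Q^(1/3) = 16.918
H^(1/2) = 1.9222
r^(5/6) = 5.3940
v = 0.195 * 16.918 * 1.9222 / 5.3940 = 1.1757 m/s

1.1757 m/s


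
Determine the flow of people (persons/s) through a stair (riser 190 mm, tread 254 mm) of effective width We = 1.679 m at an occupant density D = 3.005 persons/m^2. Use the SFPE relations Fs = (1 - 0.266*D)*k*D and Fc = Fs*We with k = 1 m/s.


1 - 0.266*D = 1 - 0.266*3.005 = 0.20067
Fs = 0.20067 * 1 * 3.005 = 0.60301 persons/(s*m)
Fc = 0.60301 * 1.679 = 1.0125 persons/s

1.0125 persons/s


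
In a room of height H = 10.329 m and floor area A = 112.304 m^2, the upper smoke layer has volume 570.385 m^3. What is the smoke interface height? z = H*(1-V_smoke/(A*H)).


V/(A*H) = 0.49172
1 - 0.49172 = 0.50828
z = 10.329 * 0.50828 = 5.2501 m

5.2501 m


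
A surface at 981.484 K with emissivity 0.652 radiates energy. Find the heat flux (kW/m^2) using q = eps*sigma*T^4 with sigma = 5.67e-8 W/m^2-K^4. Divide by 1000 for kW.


T^4 = 9.2797e+11
q = 0.652 * 5.67e-8 * 9.2797e+11 / 1000 = 34.305 kW/m^2

34.305 kW/m^2


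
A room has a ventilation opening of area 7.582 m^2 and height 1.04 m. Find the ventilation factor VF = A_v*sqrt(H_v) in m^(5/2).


sqrt(H_v) = 1.0198
VF = 7.582 * 1.0198 = 7.7322 m^(5/2)

7.7322 m^(5/2)


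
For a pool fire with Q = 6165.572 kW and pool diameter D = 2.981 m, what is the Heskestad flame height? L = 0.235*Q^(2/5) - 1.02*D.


Q^(2/5) = 32.809
0.235 * Q^(2/5) = 7.7101
1.02 * D = 3.0406
L = 4.6694 m

4.6694 m


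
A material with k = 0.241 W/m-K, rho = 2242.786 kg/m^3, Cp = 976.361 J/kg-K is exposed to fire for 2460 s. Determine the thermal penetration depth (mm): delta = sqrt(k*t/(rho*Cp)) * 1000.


alpha = 0.241 / (2242.786 * 976.361) = 1.1006e-07 m^2/s
alpha * t = 0.00027074
delta = sqrt(0.00027074) * 1000 = 16.454 mm

16.454 mm


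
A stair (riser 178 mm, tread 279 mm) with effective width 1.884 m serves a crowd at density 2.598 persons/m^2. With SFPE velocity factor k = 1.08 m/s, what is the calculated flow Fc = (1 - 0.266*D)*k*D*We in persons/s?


1 - 0.266*D = 1 - 0.266*2.598 = 0.30893
Fs = 0.30893 * 1.08 * 2.598 = 0.86681 persons/(s*m)
Fc = 0.86681 * 1.884 = 1.6331 persons/s

1.6331 persons/s


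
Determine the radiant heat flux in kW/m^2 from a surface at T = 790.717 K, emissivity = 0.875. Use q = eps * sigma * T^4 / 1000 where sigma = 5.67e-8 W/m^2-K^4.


T^4 = 3.9092e+11
q = 0.875 * 5.67e-8 * 3.9092e+11 / 1000 = 19.394 kW/m^2

19.394 kW/m^2


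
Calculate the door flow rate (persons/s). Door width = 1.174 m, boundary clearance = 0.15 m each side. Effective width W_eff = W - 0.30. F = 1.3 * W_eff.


W_eff = 1.174 - 0.30 = 0.874 m
F = 1.3 * 0.874 = 1.1362 persons/s

1.1362 persons/s


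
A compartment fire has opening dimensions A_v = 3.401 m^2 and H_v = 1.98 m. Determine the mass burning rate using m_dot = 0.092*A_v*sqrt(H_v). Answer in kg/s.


sqrt(H_v) = 1.4071
m_dot = 0.092 * 3.401 * 1.4071 = 0.44028 kg/s

0.44028 kg/s


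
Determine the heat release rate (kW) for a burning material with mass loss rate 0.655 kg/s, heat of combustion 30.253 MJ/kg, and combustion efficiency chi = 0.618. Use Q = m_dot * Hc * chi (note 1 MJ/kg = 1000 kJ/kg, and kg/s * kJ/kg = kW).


Hc = 30.253 MJ/kg = 30.253 * 1000 kJ/kg = 30253 kJ/kg
Q = 0.655 kg/s * 30253 kJ/kg * 0.618 = 12246 kW

12246 kW


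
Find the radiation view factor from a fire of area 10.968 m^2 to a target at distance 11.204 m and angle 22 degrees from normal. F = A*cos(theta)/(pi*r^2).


cos(22 deg) = 0.92718
pi*r^2 = 394.36
F = 10.968 * 0.92718 / 394.36 = 0.025787

0.025787


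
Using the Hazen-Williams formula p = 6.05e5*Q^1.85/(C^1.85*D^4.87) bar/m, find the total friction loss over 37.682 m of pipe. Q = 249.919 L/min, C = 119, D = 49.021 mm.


Q^1.85 = 27285
C^1.85 = 6914.5
D^4.87 = 1.7067e+08
p/m = 0.013988 bar/m
p_total = 0.013988 * 37.682 = 0.52710 bar

0.52710 bar


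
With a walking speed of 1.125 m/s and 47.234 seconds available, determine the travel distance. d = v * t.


d = 1.125 * 47.234 = 53.138 m

53.138 m
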